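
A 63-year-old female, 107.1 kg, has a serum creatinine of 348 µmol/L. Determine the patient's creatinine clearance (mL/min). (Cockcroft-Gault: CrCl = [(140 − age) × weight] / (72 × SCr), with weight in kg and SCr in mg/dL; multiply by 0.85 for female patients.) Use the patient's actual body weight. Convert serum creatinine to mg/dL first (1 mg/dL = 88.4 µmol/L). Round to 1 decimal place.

SCr = 348 / 88.4 = 3.937 mg/dL
CrCl = (140 − 63) × 107.1 / (72 × 3.937) × 0.85 = 8246.7 / 283.46 × 0.85 ≈ 24.7 mL/min

24.7 mL/min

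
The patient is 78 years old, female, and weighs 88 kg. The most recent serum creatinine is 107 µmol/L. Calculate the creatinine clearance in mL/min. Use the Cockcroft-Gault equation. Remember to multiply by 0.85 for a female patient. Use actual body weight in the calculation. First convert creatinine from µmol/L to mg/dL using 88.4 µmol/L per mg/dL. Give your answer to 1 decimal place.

53.2 mL/min

SCr = 107 / 88.4 = 1.21 mg/dL
CrCl = (140 − 78) × 88 / (72 × 1.21) × 0.85 = 5456.0 / 87.12 × 0.85 ≈ 53.2 mL/min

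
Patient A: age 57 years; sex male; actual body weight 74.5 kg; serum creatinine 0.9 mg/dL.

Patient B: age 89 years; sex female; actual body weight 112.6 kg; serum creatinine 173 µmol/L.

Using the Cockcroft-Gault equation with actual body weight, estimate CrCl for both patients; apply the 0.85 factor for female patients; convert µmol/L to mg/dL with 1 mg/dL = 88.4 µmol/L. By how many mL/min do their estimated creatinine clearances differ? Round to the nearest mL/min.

61 mL/min

Patient A: CrCl = (140 − 57) × 74.5 / (72 × 0.9) = 6183.5 / 64.80 ≈ 95.4 mL/min
Patient B: SCr = 173 / 88.4 = 1.957 mg/dL
Patient B: CrCl = (140 − 89) × 112.6 / (72 × 1.957) × 0.85 = 5742.6 / 140.90 × 0.85 ≈ 34.6 mL/min
|95.4 − 34.6| = 60.8 mL/min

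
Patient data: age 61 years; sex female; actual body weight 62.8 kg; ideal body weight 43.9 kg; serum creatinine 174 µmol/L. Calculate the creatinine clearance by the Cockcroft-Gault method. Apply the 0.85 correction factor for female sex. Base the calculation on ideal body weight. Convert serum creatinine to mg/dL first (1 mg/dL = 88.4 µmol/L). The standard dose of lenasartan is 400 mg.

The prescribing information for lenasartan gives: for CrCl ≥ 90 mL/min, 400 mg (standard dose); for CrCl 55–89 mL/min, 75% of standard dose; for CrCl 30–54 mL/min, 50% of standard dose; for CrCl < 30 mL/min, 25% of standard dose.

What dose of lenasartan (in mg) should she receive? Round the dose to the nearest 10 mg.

SCr = 174 / 88.4 = 1.968 mg/dL
CrCl = (140 − 61) × 43.9 / (72 × 1.968) × 0.85 = 3468.1 / 141.70 × 0.85 ≈ 20.8 mL/min
CrCl ≈ 21 mL/min → bracket < 30 mL/min.
25% of 400 mg = 100 mg

100 mg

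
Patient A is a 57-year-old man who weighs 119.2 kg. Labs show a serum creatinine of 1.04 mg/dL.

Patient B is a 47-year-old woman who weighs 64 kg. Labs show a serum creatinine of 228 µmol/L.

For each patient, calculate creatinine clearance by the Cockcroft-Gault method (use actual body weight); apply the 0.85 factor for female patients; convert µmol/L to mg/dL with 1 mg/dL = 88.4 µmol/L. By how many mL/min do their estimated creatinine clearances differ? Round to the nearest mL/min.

105 mL/min

Patient A: CrCl = (140 − 57) × 119.2 / (72 × 1.04) = 9893.6 / 74.88 ≈ 132.1 mL/min
Patient B: SCr = 228 / 88.4 = 2.579 mg/dL
Patient B: CrCl = (140 − 47) × 64 / (72 × 2.579) × 0.85 = 5952.0 / 185.69 × 0.85 ≈ 27.2 mL/min
|132.1 − 27.2| = 104.9 mL/min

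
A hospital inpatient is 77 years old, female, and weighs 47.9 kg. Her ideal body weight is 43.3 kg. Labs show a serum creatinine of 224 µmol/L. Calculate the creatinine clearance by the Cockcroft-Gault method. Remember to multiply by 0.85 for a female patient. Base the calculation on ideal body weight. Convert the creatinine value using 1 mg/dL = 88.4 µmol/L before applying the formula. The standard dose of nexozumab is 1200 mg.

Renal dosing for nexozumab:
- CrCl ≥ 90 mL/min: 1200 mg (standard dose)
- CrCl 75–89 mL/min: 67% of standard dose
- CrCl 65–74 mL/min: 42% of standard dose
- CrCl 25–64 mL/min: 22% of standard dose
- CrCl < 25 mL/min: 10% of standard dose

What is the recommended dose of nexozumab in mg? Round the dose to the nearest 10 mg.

SCr = 224 / 88.4 = 2.534 mg/dL
CrCl = (140 − 77) × 43.3 / (72 × 2.534) × 0.85 = 2727.9 / 182.45 × 0.85 ≈ 12.7 mL/min
CrCl ≈ 13 mL/min → bracket < 25 mL/min.
10% of 1200 mg = 120 mg

120 mg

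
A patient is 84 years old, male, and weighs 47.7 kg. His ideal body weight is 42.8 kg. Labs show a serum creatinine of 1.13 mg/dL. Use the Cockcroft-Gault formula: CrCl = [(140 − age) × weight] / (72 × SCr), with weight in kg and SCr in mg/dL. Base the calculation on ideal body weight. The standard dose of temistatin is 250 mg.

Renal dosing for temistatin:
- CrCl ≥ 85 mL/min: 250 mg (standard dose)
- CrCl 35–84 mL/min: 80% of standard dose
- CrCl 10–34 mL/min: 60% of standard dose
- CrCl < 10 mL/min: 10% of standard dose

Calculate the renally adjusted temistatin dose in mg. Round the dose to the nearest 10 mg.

150 mg

CrCl = (140 − 84) × 42.8 / (72 × 1.13) = 2396.8 / 81.36 ≈ 29.5 mL/min
CrCl ≈ 29 mL/min → bracket 10–34 mL/min.
60% of 250 mg = 150 mg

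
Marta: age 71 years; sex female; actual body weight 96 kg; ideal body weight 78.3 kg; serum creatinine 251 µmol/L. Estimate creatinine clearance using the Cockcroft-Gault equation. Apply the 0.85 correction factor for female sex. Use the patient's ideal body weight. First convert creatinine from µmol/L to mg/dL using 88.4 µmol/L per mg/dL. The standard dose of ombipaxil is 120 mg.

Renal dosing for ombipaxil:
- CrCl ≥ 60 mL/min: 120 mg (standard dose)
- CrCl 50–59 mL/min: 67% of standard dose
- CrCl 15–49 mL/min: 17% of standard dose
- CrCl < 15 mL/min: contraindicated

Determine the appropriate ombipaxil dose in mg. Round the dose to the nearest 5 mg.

SCr = 251 / 88.4 = 2.839 mg/dL
CrCl = (140 − 71) × 78.3 / (72 × 2.839) × 0.85 = 5402.7 / 204.41 × 0.85 ≈ 22.5 mL/min
CrCl ≈ 22 mL/min → bracket 15–49 mL/min.
17% of 120 mg = 20.4 mg → 20 mg

20 mg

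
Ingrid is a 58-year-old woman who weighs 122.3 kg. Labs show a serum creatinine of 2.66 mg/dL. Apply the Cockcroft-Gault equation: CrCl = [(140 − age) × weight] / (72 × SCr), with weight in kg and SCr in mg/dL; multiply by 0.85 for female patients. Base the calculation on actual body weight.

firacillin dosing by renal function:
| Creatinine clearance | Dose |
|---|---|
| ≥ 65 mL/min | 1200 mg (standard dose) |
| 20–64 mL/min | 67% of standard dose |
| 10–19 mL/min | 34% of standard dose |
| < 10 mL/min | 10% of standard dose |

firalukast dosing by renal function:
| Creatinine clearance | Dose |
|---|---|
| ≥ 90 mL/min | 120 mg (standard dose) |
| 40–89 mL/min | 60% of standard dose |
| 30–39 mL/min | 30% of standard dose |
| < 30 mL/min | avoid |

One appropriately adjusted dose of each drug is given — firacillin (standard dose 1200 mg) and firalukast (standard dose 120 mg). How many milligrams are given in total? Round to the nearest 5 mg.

875 mg

CrCl = (140 − 58) × 122.3 / (72 × 2.66) × 0.85 = 10028.6 / 191.52 × 0.85 ≈ 44.5 mL/min
CrCl ≈ 45 mL/min.
firacillin: 20–64 mL/min → 67% of 1200 mg = 804 mg.
firalukast: 40–89 mL/min → 60% of 120 mg = 72 mg.
Total = 804 + 72 = 876 mg.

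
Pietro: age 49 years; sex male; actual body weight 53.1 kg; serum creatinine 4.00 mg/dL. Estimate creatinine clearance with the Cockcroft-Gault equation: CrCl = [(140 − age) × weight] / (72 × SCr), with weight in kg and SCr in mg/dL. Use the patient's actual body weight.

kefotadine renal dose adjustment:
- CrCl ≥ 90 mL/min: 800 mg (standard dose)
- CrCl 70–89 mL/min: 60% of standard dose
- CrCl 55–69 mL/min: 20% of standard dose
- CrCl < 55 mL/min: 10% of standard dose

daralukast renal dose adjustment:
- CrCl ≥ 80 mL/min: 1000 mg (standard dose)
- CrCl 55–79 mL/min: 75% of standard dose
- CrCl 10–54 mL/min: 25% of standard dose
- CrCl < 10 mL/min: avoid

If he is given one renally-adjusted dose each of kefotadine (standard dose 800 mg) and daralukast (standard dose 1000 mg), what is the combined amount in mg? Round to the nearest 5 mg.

CrCl = (140 − 49) × 53.1 / (72 × 4) = 4832.1 / 288.00 ≈ 16.8 mL/min
CrCl ≈ 17 mL/min.
kefotadine: < 55 mL/min → 10% of 800 mg = 80 mg.
daralukast: 10–54 mL/min → 25% of 1000 mg = 250 mg.
Total = 80 + 250 = 330 mg.

330 mg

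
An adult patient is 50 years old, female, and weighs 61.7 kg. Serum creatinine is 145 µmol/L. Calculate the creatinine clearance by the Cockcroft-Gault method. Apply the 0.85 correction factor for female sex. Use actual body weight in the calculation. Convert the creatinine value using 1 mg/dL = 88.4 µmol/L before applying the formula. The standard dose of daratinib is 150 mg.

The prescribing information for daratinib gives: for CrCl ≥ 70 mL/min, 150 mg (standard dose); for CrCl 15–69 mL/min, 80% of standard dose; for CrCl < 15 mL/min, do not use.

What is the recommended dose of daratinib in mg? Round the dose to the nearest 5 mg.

120 mg

SCr = 145 / 88.4 = 1.64 mg/dL
CrCl = (140 − 50) × 61.7 / (72 × 1.64) × 0.85 = 5553.0 / 118.08 × 0.85 ≈ 40.0 mL/min
CrCl ≈ 40 mL/min → bracket 15–69 mL/min.
80% of 150 mg = 120 mg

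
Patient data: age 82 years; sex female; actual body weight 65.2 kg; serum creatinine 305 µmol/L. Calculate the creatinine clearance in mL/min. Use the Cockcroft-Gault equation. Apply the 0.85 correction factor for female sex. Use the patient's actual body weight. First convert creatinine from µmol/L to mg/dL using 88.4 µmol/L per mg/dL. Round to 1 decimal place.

12.9 mL/min

SCr = 305 / 88.4 = 3.45 mg/dL
CrCl = (140 − 82) × 65.2 / (72 × 3.45) × 0.85 = 3781.6 / 248.40 × 0.85 ≈ 12.9 mL/min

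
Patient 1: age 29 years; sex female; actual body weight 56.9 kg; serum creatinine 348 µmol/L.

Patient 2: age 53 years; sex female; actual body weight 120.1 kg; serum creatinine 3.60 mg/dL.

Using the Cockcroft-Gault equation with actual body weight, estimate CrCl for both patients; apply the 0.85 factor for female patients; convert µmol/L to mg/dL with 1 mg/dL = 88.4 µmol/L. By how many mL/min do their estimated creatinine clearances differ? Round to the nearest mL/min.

15 mL/min

Patient 1: SCr = 348 / 88.4 = 3.937 mg/dL
Patient 1: CrCl = (140 − 29) × 56.9 / (72 × 3.937) × 0.85 = 6315.9 / 283.46 × 0.85 ≈ 18.9 mL/min
Patient 2: CrCl = (140 − 53) × 120.1 / (72 × 3.6) × 0.85 = 10448.7 / 259.20 × 0.85 ≈ 34.3 mL/min
|18.9 − 34.3| = 15.4 mL/min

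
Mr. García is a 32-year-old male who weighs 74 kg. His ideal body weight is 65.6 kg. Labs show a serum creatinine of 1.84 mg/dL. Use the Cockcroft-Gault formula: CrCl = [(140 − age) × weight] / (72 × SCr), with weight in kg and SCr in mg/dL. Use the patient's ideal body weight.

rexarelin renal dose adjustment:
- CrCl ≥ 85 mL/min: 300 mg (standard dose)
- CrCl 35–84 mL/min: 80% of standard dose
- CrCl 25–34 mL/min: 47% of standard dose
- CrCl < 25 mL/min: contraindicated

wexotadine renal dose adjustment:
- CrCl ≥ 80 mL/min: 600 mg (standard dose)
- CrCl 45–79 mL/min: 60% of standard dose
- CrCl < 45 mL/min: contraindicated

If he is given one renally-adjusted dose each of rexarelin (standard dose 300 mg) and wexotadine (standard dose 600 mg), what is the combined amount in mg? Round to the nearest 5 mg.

CrCl = (140 − 32) × 65.6 / (72 × 1.84) = 7084.8 / 132.48 ≈ 53.5 mL/min
CrCl ≈ 53 mL/min.
rexarelin: 35–84 mL/min → 80% of 300 mg = 240 mg.
wexotadine: 45–79 mL/min → 60% of 600 mg = 360 mg.
Total = 240 + 360 = 600 mg.

600 mg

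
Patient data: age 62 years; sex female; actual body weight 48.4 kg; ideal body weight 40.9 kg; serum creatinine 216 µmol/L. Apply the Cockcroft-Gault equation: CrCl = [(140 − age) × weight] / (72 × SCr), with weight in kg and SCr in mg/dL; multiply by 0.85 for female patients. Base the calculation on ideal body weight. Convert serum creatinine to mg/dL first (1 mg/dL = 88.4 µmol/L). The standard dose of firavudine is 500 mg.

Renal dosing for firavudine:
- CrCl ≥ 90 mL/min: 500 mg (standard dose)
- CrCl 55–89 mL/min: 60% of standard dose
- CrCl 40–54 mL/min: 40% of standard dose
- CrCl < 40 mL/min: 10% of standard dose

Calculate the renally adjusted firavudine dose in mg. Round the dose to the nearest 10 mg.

SCr = 216 / 88.4 = 2.443 mg/dL
CrCl = (140 − 62) × 40.9 / (72 × 2.443) × 0.85 = 3190.2 / 175.90 × 0.85 ≈ 15.4 mL/min
CrCl ≈ 15 mL/min → bracket < 40 mL/min.
10% of 500 mg = 50 mg

50 mg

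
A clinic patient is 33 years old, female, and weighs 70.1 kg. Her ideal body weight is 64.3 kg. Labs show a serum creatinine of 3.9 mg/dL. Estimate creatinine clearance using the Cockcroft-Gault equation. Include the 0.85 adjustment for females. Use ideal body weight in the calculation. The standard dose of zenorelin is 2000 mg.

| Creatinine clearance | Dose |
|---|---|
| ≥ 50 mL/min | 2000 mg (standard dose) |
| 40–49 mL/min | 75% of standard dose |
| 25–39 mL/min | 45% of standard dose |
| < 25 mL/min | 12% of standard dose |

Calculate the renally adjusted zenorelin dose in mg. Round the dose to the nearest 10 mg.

CrCl = (140 − 33) × 64.3 / (72 × 3.9) × 0.85 = 6880.1 / 280.80 × 0.85 ≈ 20.8 mL/min
CrCl ≈ 21 mL/min → bracket < 25 mL/min.
12% of 2000 mg = 240 mg

240 mg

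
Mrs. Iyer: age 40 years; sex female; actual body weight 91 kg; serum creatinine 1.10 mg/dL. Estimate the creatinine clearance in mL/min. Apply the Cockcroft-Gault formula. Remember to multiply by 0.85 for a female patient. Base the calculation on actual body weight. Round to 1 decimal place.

97.7 mL/min

CrCl = (140 − 40) × 91 / (72 × 1.1) × 0.85 = 9100.0 / 79.20 × 0.85 ≈ 97.7 mL/min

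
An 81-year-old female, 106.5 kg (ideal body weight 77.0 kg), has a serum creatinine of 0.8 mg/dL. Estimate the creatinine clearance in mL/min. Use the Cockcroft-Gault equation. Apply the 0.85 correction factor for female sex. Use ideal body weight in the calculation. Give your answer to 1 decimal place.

CrCl = (140 − 81) × 77 / (72 × 0.8) × 0.85 = 4543.0 / 57.60 × 0.85 ≈ 67.0 mL/min

67.0 mL/min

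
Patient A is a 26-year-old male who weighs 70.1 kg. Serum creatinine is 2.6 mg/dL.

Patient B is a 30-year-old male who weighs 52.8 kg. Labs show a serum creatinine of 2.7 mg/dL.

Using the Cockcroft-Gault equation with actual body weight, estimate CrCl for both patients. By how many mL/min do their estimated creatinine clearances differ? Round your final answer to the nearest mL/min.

Patient A: CrCl = (140 − 26) × 70.1 / (72 × 2.6) = 7991.4 / 187.20 ≈ 42.7 mL/min
Patient B: CrCl = (140 − 30) × 52.8 / (72 × 2.7) = 5808.0 / 194.40 ≈ 29.9 mL/min
|42.7 − 29.9| = 12.8 mL/min

13 mL/min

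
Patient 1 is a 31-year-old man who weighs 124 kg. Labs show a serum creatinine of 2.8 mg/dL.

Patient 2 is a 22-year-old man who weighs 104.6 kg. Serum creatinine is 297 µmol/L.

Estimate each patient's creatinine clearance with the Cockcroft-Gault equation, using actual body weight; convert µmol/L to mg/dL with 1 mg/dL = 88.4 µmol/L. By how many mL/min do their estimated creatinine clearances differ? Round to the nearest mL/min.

16 mL/min

Patient 1: CrCl = (140 − 31) × 124 / (72 × 2.8) = 13516.0 / 201.60 ≈ 67.0 mL/min
Patient 2: SCr = 297 / 88.4 = 3.36 mg/dL
Patient 2: CrCl = (140 − 22) × 104.6 / (72 × 3.36) = 12342.8 / 241.92 ≈ 51.0 mL/min
|67.0 − 51.0| = 16.0 mL/min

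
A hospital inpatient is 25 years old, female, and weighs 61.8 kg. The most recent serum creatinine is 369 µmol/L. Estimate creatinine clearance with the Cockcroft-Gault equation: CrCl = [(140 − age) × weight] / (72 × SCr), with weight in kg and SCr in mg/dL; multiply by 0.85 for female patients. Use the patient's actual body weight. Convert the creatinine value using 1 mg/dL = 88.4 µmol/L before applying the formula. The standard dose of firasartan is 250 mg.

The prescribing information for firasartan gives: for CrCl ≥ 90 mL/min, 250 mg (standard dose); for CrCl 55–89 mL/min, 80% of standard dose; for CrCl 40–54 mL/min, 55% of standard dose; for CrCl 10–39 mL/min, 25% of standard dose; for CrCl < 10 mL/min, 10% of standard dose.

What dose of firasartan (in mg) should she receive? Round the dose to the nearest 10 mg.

60 mg

SCr = 369 / 88.4 = 4.174 mg/dL
CrCl = (140 − 25) × 61.8 / (72 × 4.174) × 0.85 = 7107.0 / 300.53 × 0.85 ≈ 20.1 mL/min
CrCl ≈ 20 mL/min → bracket 10–39 mL/min.
25% of 250 mg = 62.5 mg → 60 mg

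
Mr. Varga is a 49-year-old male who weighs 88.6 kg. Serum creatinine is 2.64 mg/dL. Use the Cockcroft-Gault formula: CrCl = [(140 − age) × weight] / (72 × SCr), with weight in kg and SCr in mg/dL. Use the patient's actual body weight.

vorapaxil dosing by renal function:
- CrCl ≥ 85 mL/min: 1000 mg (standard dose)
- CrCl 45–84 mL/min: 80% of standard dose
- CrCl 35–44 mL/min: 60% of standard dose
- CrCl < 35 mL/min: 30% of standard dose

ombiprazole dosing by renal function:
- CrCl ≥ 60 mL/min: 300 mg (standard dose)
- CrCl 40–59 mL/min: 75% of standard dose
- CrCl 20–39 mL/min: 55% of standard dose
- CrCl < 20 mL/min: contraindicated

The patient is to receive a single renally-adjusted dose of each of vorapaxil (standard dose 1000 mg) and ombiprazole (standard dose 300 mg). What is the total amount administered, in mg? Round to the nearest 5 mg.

825 mg

CrCl = (140 − 49) × 88.6 / (72 × 2.64) = 8062.6 / 190.08 ≈ 42.4 mL/min
CrCl ≈ 42 mL/min.
vorapaxil: 35–44 mL/min → 60% of 1000 mg = 600 mg.
ombiprazole: 40–59 mL/min → 75% of 300 mg = 225 mg.
Total = 600 + 225 = 825 mg.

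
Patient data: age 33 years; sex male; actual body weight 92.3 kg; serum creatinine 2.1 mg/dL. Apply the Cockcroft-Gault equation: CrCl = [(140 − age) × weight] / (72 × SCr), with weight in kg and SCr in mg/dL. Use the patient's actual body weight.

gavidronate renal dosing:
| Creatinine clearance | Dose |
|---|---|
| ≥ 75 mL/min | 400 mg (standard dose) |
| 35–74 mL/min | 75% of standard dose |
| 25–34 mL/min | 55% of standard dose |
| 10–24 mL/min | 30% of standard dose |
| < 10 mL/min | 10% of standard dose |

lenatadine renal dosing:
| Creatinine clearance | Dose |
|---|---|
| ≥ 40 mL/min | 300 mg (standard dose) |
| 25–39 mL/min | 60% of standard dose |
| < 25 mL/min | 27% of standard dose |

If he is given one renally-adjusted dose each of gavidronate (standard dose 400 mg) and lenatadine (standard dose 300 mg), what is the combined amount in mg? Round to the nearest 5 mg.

CrCl = (140 − 33) × 92.3 / (72 × 2.1) = 9876.1 / 151.20 ≈ 65.3 mL/min
CrCl ≈ 65 mL/min.
gavidronate: 35–74 mL/min → 75% of 400 mg = 300 mg.
lenatadine: ≥ 40 mL/min → 100% of 300 mg = 300 mg.
Total = 300 + 300 = 600 mg.

600 mg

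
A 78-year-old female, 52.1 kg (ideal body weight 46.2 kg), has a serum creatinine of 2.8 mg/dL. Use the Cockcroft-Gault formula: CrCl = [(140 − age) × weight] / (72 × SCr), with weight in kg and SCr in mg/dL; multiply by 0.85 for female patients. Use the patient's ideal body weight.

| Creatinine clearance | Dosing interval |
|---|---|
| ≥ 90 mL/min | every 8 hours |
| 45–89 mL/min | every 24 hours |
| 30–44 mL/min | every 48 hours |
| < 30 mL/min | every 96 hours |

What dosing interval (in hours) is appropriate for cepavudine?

CrCl = (140 − 78) × 46.2 / (72 × 2.8) × 0.85 = 2864.4 / 201.60 × 0.85 ≈ 12.1 mL/min
CrCl ≈ 12 mL/min → bracket < 30 mL/min → every 96 hours.

every 96 hours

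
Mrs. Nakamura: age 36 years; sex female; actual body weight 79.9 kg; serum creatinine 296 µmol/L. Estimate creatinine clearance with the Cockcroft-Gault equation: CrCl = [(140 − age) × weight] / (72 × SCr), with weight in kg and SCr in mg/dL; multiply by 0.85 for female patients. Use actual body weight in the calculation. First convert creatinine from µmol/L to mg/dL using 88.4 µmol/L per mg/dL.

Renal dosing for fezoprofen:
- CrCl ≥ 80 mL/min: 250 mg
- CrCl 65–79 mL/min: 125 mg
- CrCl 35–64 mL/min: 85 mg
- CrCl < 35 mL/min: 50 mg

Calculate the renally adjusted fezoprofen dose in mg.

50 mg

SCr = 296 / 88.4 = 3.348 mg/dL
CrCl = (140 − 36) × 79.9 / (72 × 3.348) × 0.85 = 8309.6 / 241.06 × 0.85 ≈ 29.3 mL/min
CrCl ≈ 29 mL/min → bracket < 35 mL/min.
Dose for this bracket: 50 mg.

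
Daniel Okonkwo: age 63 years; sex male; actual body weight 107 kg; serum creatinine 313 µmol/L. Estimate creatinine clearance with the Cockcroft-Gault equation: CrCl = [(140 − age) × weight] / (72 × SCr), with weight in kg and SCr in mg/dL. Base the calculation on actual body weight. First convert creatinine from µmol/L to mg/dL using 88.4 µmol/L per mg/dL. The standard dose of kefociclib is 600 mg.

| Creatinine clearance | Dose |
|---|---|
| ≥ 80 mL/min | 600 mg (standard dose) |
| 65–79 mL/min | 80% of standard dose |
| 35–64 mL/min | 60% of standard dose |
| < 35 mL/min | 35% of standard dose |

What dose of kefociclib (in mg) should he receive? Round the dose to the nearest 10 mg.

210 mg

SCr = 313 / 88.4 = 3.541 mg/dL
CrCl = (140 − 63) × 107 / (72 × 3.541) = 8239.0 / 254.95 ≈ 32.3 mL/min
CrCl ≈ 32 mL/min → bracket < 35 mL/min.
35% of 600 mg = 210 mg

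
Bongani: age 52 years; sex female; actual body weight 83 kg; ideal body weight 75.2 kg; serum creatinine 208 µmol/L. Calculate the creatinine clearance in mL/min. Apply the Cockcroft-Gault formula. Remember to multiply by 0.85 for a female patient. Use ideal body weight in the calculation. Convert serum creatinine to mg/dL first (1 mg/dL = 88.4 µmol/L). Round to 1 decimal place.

SCr = 208 / 88.4 = 2.353 mg/dL
CrCl = (140 − 52) × 75.2 / (72 × 2.353) × 0.85 = 6617.6 / 169.42 × 0.85 ≈ 33.2 mL/min

33.2 mL/min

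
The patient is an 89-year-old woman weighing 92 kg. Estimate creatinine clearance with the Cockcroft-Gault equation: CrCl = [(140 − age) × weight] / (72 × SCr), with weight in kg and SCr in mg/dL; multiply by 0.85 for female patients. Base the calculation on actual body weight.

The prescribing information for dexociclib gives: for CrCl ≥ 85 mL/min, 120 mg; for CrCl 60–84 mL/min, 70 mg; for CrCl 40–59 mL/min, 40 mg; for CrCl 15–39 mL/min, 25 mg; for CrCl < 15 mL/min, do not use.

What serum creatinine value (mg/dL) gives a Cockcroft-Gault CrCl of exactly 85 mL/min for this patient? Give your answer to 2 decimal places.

0.65 mg/dL

Standard dose requires CrCl ≥ 85 mL/min.
Set (140 − 89) × 92 × 0.85 / (72 × SCr) = 85
SCr = (140 − 89) × 92 × 0.85 / (72 × 85) = 0.652 mg/dL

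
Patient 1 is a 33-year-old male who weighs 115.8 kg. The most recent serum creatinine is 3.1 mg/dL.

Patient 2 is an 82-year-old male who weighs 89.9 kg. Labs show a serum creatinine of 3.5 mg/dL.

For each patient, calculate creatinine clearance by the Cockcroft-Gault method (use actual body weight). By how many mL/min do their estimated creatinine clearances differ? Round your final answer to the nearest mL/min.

Patient 1: CrCl = (140 − 33) × 115.8 / (72 × 3.1) = 12390.6 / 223.20 ≈ 55.5 mL/min
Patient 2: CrCl = (140 − 82) × 89.9 / (72 × 3.5) = 5214.2 / 252.00 ≈ 20.7 mL/min
|55.5 − 20.7| = 34.8 mL/min

35 mL/min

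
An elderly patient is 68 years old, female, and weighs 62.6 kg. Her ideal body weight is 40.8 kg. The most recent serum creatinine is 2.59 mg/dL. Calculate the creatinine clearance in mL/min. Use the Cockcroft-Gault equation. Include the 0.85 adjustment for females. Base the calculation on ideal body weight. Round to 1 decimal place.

13.4 mL/min

CrCl = (140 − 68) × 40.8 / (72 × 2.59) × 0.85 = 2937.6 / 186.48 × 0.85 ≈ 13.4 mL/min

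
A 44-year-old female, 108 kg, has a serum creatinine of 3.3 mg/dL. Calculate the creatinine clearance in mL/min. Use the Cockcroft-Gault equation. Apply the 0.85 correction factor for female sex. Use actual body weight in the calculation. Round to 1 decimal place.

37.1 mL/min

CrCl = (140 − 44) × 108 / (72 × 3.3) × 0.85 = 10368.0 / 237.60 × 0.85 ≈ 37.1 mL/min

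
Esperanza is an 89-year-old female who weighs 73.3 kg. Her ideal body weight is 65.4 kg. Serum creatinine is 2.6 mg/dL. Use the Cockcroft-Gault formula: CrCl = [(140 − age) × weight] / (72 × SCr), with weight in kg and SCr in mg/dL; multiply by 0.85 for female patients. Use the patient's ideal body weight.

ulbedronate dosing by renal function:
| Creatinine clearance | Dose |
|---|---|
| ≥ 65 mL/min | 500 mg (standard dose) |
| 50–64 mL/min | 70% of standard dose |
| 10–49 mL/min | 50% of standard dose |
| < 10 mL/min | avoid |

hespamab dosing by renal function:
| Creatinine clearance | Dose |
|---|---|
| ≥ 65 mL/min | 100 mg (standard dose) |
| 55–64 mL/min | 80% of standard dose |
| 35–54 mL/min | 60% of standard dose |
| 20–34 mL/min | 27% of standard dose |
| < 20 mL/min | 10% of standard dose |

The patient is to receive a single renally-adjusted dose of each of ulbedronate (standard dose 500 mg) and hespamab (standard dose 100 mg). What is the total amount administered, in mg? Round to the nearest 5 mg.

CrCl = (140 − 89) × 65.4 / (72 × 2.6) × 0.85 = 3335.4 / 187.20 × 0.85 ≈ 15.1 mL/min
CrCl ≈ 15 mL/min.
ulbedronate: 10–49 mL/min → 50% of 500 mg = 250 mg.
hespamab: < 20 mL/min → 10% of 100 mg = 10 mg.
Total = 250 + 10 = 260 mg.

260 mg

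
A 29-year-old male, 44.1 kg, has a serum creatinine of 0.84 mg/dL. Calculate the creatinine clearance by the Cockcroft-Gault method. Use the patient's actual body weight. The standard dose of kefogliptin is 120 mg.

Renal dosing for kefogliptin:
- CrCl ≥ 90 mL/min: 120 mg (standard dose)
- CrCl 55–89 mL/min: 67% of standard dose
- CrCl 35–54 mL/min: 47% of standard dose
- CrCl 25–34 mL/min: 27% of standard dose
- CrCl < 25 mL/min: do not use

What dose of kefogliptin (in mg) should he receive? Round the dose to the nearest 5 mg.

CrCl = (140 − 29) × 44.1 / (72 × 0.84) = 4895.1 / 60.48 ≈ 80.9 mL/min
CrCl ≈ 81 mL/min → bracket 55–89 mL/min.
67% of 120 mg = 80.4 mg → 80 mg

80 mg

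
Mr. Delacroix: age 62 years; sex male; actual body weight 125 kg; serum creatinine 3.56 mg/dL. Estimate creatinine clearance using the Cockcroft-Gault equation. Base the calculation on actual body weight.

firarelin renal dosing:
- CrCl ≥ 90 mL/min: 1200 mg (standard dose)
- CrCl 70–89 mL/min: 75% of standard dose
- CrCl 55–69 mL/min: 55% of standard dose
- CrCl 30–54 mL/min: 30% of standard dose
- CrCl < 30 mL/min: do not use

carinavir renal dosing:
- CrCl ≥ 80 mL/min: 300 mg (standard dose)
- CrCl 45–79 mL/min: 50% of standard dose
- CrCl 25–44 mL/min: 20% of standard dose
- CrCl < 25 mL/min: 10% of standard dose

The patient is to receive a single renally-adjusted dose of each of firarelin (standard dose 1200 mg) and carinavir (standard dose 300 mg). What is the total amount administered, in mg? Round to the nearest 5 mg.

CrCl = (140 − 62) × 125 / (72 × 3.56) = 9750.0 / 256.32 ≈ 38.0 mL/min
CrCl ≈ 38 mL/min.
firarelin: 30–54 mL/min → 30% of 1200 mg = 360 mg.
carinavir: 25–44 mL/min → 20% of 300 mg = 60 mg.
Total = 360 + 60 = 420 mg.

420 mg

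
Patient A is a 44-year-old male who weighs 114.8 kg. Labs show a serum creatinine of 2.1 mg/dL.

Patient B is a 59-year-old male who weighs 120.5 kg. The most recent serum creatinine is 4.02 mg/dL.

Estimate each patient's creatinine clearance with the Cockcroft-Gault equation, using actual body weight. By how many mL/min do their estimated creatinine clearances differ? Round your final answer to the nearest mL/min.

Patient A: CrCl = (140 − 44) × 114.8 / (72 × 2.1) = 11020.8 / 151.20 ≈ 72.9 mL/min
Patient B: CrCl = (140 − 59) × 120.5 / (72 × 4.02) = 9760.5 / 289.44 ≈ 33.7 mL/min
|72.9 − 33.7| = 39.2 mL/min

39 mL/min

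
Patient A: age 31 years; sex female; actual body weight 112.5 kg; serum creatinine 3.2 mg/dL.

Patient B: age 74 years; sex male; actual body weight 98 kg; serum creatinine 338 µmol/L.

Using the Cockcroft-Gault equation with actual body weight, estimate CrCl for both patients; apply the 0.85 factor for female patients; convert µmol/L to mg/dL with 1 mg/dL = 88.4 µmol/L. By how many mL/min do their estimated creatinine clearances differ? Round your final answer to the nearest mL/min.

Patient A: CrCl = (140 − 31) × 112.5 / (72 × 3.2) × 0.85 = 12262.5 / 230.40 × 0.85 ≈ 45.2 mL/min
Patient B: SCr = 338 / 88.4 = 3.824 mg/dL
Patient B: CrCl = (140 − 74) × 98 / (72 × 3.824) = 6468.0 / 275.33 ≈ 23.5 mL/min
|45.2 − 23.5| = 21.7 mL/min

22 mL/min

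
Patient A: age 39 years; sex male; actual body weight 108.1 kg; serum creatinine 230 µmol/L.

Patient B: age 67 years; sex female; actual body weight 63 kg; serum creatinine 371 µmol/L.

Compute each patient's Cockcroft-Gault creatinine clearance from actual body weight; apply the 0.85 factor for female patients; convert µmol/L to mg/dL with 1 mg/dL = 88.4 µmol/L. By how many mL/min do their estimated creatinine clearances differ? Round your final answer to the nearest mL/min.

Patient A: SCr = 230 / 88.4 = 2.602 mg/dL
Patient A: CrCl = (140 − 39) × 108.1 / (72 × 2.602) = 10918.1 / 187.34 ≈ 58.3 mL/min
Patient B: SCr = 371 / 88.4 = 4.197 mg/dL
Patient B: CrCl = (140 − 67) × 63 / (72 × 4.197) × 0.85 = 4599.0 / 302.18 × 0.85 ≈ 12.9 mL/min
|58.3 − 12.9| = 45.4 mL/min

45 mL/min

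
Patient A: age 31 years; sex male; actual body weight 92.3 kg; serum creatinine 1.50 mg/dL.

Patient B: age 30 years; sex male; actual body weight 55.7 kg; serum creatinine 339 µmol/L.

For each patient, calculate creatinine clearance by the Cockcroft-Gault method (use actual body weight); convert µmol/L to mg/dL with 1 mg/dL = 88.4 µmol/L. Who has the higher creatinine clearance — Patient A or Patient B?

Patient A

Patient A: CrCl = (140 − 31) × 92.3 / (72 × 1.5) = 10060.7 / 108.00 ≈ 93.2 mL/min
Patient B: SCr = 339 / 88.4 = 3.835 mg/dL
Patient B: CrCl = (140 − 30) × 55.7 / (72 × 3.835) = 6127.0 / 276.12 ≈ 22.2 mL/min
93.2 vs 22.2 mL/min → Patient A is higher.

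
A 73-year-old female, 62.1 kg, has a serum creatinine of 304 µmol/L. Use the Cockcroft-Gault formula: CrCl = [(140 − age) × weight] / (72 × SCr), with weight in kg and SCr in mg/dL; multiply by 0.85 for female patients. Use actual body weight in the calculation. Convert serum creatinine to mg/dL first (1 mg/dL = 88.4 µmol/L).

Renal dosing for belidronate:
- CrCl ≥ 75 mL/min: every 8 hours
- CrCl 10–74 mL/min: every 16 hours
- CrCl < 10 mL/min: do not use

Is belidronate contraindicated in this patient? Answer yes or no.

no

SCr = 304 / 88.4 = 3.439 mg/dL
CrCl = (140 − 73) × 62.1 / (72 × 3.439) × 0.85 = 4160.7 / 247.61 × 0.85 ≈ 14.3 mL/min
CrCl ≈ 14 mL/min, which is ≥ 10 mL/min.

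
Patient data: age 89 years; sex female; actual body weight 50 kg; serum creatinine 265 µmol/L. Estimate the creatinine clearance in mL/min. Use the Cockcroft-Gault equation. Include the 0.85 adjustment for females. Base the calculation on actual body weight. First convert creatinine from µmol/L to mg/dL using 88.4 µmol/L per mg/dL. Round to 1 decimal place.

SCr = 265 / 88.4 = 2.998 mg/dL
CrCl = (140 − 89) × 50 / (72 × 2.998) × 0.85 = 2550.0 / 215.86 × 0.85 ≈ 10.0 mL/min

10.0 mL/min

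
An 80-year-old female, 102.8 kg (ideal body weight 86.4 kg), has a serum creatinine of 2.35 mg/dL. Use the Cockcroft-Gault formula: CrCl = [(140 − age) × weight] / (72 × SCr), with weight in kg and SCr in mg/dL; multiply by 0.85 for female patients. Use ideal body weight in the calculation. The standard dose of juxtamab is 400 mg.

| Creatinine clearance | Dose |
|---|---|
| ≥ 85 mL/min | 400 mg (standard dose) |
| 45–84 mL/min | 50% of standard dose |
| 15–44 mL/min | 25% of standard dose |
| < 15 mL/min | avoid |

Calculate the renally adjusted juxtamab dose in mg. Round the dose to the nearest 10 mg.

100 mg

CrCl = (140 − 80) × 86.4 / (72 × 2.35) × 0.85 = 5184.0 / 169.20 × 0.85 ≈ 26.0 mL/min
CrCl ≈ 26 mL/min → bracket 15–44 mL/min.
25% of 400 mg = 100 mg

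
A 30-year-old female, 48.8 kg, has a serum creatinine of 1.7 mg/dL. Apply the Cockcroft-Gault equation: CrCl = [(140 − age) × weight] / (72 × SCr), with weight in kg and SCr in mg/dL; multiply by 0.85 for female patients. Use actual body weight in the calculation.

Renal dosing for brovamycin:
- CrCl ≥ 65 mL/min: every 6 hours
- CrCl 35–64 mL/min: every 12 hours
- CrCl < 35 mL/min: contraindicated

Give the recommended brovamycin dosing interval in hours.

CrCl = (140 − 30) × 48.8 / (72 × 1.7) × 0.85 = 5368.0 / 122.40 × 0.85 ≈ 37.3 mL/min
CrCl ≈ 37 mL/min → bracket 35–64 mL/min → every 12 hours.

every 12 hours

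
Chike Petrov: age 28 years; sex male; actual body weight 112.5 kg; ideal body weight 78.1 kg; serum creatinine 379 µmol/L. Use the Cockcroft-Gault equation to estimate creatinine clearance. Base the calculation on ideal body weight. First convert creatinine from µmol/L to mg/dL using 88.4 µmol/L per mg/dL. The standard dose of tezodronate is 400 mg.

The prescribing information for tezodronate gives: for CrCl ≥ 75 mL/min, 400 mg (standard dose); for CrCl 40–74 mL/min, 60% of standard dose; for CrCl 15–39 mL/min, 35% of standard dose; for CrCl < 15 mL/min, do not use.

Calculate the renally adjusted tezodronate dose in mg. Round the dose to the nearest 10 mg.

SCr = 379 / 88.4 = 4.287 mg/dL
CrCl = (140 − 28) × 78.1 / (72 × 4.287) = 8747.2 / 308.66 ≈ 28.3 mL/min
CrCl ≈ 28 mL/min → bracket 15–39 mL/min.
35% of 400 mg = 140 mg

140 mg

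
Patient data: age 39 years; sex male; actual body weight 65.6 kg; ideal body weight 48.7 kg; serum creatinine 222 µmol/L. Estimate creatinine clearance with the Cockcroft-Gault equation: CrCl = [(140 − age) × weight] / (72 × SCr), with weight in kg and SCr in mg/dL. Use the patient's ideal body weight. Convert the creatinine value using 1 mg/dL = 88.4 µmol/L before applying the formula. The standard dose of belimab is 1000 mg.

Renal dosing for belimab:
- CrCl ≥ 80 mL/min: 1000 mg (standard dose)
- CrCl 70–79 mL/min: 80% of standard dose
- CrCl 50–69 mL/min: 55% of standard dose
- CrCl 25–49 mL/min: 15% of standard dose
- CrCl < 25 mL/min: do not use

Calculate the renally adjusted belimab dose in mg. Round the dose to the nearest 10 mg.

150 mg

SCr = 222 / 88.4 = 2.511 mg/dL
CrCl = (140 − 39) × 48.7 / (72 × 2.511) = 4918.7 / 180.79 ≈ 27.2 mL/min
CrCl ≈ 27 mL/min → bracket 25–49 mL/min.
15% of 1000 mg = 150 mg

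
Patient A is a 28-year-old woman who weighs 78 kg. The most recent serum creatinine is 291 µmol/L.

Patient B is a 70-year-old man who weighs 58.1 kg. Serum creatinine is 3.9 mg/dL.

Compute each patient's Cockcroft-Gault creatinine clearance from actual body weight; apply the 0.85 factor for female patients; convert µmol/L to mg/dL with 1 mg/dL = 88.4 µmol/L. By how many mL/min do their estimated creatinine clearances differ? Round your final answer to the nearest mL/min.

Patient A: SCr = 291 / 88.4 = 3.292 mg/dL
Patient A: CrCl = (140 − 28) × 78 / (72 × 3.292) × 0.85 = 8736.0 / 237.02 × 0.85 ≈ 31.3 mL/min
Patient B: CrCl = (140 − 70) × 58.1 / (72 × 3.9) = 4067.0 / 280.80 ≈ 14.5 mL/min
|31.3 − 14.5| = 16.8 mL/min

17 mL/min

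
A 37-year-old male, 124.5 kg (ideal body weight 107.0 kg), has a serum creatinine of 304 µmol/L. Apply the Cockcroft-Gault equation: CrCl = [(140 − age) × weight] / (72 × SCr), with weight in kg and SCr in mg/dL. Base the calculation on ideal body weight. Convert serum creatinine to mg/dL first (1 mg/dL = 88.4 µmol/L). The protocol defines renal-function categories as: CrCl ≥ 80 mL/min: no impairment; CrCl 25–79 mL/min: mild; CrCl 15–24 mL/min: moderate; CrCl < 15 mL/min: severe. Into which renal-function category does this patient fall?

mild

SCr = 304 / 88.4 = 3.439 mg/dL
CrCl = (140 − 37) × 107 / (72 × 3.439) = 11021.0 / 247.61 ≈ 44.5 mL/min
45 mL/min falls in the 'mild' range.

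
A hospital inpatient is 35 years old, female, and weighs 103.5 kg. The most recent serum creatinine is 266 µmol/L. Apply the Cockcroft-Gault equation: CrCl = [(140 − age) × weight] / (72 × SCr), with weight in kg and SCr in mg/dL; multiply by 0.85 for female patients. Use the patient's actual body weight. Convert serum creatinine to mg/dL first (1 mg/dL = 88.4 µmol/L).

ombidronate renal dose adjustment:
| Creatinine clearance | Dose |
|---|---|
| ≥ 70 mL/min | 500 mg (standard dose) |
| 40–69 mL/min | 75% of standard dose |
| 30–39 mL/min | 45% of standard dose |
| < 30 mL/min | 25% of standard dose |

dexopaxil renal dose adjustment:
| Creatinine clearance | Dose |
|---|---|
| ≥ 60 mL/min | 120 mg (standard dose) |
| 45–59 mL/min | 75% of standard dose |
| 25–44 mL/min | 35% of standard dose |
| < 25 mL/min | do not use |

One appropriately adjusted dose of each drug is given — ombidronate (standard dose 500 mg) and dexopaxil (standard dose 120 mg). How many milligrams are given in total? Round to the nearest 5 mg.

SCr = 266 / 88.4 = 3.009 mg/dL
CrCl = (140 − 35) × 103.5 / (72 × 3.009) × 0.85 = 10867.5 / 216.65 × 0.85 ≈ 42.6 mL/min
CrCl ≈ 43 mL/min.
ombidronate: 40–69 mL/min → 75% of 500 mg = 375 mg.
dexopaxil: 25–44 mL/min → 35% of 120 mg = 42 mg.
Total = 375 + 42 = 417 mg.

415 mg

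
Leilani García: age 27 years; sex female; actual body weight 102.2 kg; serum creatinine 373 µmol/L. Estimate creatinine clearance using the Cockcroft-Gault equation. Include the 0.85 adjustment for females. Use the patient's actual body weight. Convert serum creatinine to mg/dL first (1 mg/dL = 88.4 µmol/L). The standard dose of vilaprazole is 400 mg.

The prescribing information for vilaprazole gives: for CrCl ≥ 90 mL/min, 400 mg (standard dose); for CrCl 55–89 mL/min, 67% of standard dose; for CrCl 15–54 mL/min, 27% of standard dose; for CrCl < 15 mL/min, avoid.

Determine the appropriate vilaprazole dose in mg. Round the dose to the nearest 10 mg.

110 mg

SCr = 373 / 88.4 = 4.219 mg/dL
CrCl = (140 − 27) × 102.2 / (72 × 4.219) × 0.85 = 11548.6 / 303.77 × 0.85 ≈ 32.3 mL/min
CrCl ≈ 32 mL/min → bracket 15–54 mL/min.
27% of 400 mg = 108 mg → 110 mg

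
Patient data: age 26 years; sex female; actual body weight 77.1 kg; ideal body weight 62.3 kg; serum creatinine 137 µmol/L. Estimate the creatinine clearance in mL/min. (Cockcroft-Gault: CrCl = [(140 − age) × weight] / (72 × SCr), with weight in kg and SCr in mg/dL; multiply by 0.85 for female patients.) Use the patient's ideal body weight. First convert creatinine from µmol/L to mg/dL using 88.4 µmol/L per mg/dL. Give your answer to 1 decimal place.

SCr = 137 / 88.4 = 1.55 mg/dL
CrCl = (140 − 26) × 62.3 / (72 × 1.55) × 0.85 = 7102.2 / 111.60 × 0.85 ≈ 54.1 mL/min

54.1 mL/min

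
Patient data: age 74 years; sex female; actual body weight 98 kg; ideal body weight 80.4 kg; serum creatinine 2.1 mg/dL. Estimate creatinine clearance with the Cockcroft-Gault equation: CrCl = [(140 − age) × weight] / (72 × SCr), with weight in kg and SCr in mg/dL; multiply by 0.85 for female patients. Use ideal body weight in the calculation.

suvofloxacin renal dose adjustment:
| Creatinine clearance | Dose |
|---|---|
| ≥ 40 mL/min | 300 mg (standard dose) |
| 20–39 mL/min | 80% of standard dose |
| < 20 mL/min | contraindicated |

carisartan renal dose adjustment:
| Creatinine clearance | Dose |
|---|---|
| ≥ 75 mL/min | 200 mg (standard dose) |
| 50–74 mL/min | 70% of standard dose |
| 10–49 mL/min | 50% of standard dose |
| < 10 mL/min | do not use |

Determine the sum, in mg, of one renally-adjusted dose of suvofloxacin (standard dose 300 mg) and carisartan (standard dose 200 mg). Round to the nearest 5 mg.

340 mg

CrCl = (140 − 74) × 80.4 / (72 × 2.1) × 0.85 = 5306.4 / 151.20 × 0.85 ≈ 29.8 mL/min
CrCl ≈ 30 mL/min.
suvofloxacin: 20–39 mL/min → 80% of 300 mg = 240 mg.
carisartan: 10–49 mL/min → 50% of 200 mg = 100 mg.
Total = 240 + 100 = 340 mg.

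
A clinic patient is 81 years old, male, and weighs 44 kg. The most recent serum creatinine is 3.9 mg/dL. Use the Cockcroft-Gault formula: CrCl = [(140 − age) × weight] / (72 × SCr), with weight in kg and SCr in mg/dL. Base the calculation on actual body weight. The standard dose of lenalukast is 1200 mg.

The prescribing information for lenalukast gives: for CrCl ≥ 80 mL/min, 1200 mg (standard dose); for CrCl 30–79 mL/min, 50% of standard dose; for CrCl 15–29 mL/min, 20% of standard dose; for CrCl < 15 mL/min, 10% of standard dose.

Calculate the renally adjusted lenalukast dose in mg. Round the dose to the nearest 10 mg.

120 mg

CrCl = (140 − 81) × 44 / (72 × 3.9) = 2596.0 / 280.80 ≈ 9.2 mL/min
CrCl ≈ 9 mL/min → bracket < 15 mL/min.
10% of 1200 mg = 120 mg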